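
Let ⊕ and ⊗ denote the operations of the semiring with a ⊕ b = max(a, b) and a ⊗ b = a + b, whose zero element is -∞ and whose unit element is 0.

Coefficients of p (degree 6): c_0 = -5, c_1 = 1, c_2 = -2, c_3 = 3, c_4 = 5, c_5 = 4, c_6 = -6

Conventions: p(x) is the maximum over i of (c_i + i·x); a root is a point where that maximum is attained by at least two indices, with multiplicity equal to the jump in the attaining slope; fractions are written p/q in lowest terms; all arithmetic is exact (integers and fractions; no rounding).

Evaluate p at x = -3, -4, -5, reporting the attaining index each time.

p(-3) = max(-5+0·(-3)=-5, 1+1·(-3)=-2, -2+2·(-3)=-8, 3+3·(-3)=-6, 5+4·(-3)=-7, 4+5·(-3)=-11, -6+6·(-3)=-24) = -2 (attained by i=1)
p(-4) = max(-5+0·(-4)=-5, 1+1·(-4)=-3, -2+2·(-4)=-10, 3+3·(-4)=-9, 5+4·(-4)=-11, 4+5·(-4)=-16, -6+6·(-4)=-30) = -3 (attained by i=1)
p(-5) = max(-5+0·(-5)=-5, 1+1·(-5)=-4, -2+2·(-5)=-12, 3+3·(-5)=-12, 5+4·(-5)=-15, 4+5·(-5)=-21, -6+6·(-5)=-36) = -4 (attained by i=1)
Answer: p(-3) = -2; p(-4) = -3; p(-5) = -4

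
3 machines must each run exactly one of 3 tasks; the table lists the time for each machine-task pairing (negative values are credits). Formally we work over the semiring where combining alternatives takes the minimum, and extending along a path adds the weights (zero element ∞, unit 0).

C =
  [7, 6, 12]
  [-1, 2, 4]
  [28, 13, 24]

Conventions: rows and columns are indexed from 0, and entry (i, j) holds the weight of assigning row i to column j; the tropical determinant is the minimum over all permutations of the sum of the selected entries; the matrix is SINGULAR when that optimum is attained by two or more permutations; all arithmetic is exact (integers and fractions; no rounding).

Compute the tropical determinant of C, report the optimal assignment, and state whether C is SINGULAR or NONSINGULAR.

σ = (0, 1, 2): 7 + 2 + 24 = 33
σ = (0, 2, 1): 7 + 4 + 13 = 24
σ = (1, 0, 2): 6 + (-1) + 24 = 29
σ = (1, 2, 0): 6 + 4 + 28 = 38
σ = (2, 0, 1): 12 + (-1) + 13 = 24
σ = (2, 1, 0): 12 + 2 + 28 = 42
Optimal value attained by: σ = (0, 2, 1).
Answer: det⊕(C) = 24; verdict: SINGULAR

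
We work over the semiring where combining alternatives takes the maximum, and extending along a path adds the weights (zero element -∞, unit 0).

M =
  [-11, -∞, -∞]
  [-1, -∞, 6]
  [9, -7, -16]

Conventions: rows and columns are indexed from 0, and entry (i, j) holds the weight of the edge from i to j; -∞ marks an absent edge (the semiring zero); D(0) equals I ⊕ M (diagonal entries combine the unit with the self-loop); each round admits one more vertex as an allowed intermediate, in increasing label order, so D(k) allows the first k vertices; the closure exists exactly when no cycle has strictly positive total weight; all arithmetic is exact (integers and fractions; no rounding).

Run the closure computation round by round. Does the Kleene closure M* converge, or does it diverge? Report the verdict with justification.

D(0):
  [0, -∞, -∞]
  [-1, 0, 6]
  [9, -7, 0]
D(1):
  [0, -∞, -∞]
  [-1, 0, 6]
  [9, -7, 0]
D(2):
  [0, -∞, -∞]
  [-1, 0, 6]
  [9, -7, 0]
D(3):
  [0, -∞, -∞]
  [15, 0, 6]
  [9, -7, 0]
Key observation: every diagonal entry stays at the unit through all rounds, so no improving cycle exists.
Answer: CONVERGES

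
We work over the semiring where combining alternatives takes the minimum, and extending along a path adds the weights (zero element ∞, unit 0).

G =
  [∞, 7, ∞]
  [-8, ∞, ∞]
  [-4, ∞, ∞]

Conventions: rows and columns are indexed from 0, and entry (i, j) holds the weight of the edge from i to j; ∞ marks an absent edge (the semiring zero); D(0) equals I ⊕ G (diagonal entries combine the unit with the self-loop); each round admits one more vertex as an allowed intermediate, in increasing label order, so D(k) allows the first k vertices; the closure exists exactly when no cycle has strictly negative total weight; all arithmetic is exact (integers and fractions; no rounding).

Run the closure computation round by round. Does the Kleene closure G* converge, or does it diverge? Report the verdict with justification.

D(0):
  [0, 7, ∞]
  [-8, 0, ∞]
  [-4, ∞, 0]
Detection: at round 1, diagonal entry (1, 1) turns strictly negative.
Key observation: the cycle 1->0->1 has total weight (-8) + 7, which is strictly negative.
Answer: DIVERGES — negative cycle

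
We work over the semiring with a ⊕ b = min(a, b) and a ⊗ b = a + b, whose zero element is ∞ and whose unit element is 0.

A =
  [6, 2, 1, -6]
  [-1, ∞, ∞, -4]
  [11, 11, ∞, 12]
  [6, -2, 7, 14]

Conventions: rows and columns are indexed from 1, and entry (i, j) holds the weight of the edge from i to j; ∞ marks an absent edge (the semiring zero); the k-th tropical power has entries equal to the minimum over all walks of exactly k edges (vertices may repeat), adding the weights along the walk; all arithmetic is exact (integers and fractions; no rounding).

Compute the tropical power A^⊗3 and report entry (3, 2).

A^⊗2:
  [0, -8, 1, -2]
  [2, -6, 0, -7]
  [10, 10, 12, 5]
  [-3, 8, 7, -6]
A^⊗3:
  [-9, -4, 1, -12]
  [-7, -9, 0, -10]
  [9, 3, 11, 4]
  [0, -8, -2, -9]
Key observation: the optimum is the walk 3->1->4->2, with weight 11 + (-6) + (-2) = 3.
Optimal value attained by: walk 3->1->4->2.
Answer: (A^⊗3)[3][2] = 3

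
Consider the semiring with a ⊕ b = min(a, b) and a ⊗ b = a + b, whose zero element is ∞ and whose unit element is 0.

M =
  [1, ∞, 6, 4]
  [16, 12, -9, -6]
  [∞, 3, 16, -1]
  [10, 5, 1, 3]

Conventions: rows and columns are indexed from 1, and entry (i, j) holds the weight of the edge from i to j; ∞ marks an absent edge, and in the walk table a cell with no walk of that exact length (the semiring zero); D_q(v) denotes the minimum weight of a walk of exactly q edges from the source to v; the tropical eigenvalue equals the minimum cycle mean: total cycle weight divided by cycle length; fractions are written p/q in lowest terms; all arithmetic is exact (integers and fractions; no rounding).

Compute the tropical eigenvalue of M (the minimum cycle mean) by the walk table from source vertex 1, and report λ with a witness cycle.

q=0: [0, ∞, ∞, ∞]
q=1: [1, ∞, 6, 4]
q=2: [2, 9, 5, 5]
q=3: [3, 8, 0, 3]
q=4: [4, 3, -1, -1]
Optimal cycle mean attained by: cycle 2->3->2, total (-9) + 3, length 2.
Answer: λ = -3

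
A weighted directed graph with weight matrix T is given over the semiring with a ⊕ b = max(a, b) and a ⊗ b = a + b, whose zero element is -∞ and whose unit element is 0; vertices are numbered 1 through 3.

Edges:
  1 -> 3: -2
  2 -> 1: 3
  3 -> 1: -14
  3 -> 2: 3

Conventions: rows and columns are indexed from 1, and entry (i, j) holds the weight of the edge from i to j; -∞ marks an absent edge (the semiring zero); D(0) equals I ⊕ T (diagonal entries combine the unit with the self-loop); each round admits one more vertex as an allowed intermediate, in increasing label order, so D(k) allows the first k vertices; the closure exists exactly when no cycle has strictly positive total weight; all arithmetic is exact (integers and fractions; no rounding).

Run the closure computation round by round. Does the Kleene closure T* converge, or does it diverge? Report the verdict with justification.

D(0):
  [0, -∞, -2]
  [3, 0, -∞]
  [-14, 3, 0]
D(1):
  [0, -∞, -2]
  [3, 0, 1]
  [-14, 3, 0]
Detection: at round 2, diagonal entry (3, 3) turns strictly positive.
Key observation: the cycle 3->2->1->3 has total weight 3 + 3 + (-2), which is strictly positive.
Answer: DIVERGES — positive cycle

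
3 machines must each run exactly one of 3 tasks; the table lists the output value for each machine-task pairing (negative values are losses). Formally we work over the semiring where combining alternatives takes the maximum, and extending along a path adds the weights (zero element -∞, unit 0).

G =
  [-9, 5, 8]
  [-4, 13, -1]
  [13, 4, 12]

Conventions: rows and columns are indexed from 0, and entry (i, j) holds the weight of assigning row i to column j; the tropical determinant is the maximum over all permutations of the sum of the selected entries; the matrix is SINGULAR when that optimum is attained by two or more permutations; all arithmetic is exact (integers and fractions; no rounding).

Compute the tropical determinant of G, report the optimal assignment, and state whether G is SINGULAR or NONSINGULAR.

σ = (0, 1, 2): (-9) + 13 + 12 = 16
σ = (0, 2, 1): (-9) + (-1) + 4 = -6
σ = (1, 0, 2): 5 + (-4) + 12 = 13
σ = (1, 2, 0): 5 + (-1) + 13 = 17
σ = (2, 0, 1): 8 + (-4) + 4 = 8
σ = (2, 1, 0): 8 + 13 + 13 = 34
Optimal value attained by: σ = (2, 1, 0).
Answer: det⊕(G) = 34; verdict: NONSINGULAR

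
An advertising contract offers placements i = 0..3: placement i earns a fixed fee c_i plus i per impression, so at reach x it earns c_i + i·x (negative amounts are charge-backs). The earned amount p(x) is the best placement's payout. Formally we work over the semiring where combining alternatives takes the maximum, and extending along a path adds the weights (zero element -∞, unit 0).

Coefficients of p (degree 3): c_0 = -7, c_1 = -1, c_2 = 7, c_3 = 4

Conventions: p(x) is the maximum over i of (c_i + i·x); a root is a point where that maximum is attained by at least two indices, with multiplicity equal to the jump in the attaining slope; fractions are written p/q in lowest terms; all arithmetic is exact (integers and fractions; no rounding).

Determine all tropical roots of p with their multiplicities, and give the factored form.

hull edge (i=0, c=-7) to (i=2, c=7): slope 7, span 2
hull edge (i=2, c=7) to (i=3, c=4): slope -3, span 1
Factored form: p(x) = 4 ⊗ (x ⊕ (-7)) ⊗ (x ⊕ (-7)) ⊗ (x ⊕ 3)
Answer: roots = -7 (mult 2), 3 (mult 1)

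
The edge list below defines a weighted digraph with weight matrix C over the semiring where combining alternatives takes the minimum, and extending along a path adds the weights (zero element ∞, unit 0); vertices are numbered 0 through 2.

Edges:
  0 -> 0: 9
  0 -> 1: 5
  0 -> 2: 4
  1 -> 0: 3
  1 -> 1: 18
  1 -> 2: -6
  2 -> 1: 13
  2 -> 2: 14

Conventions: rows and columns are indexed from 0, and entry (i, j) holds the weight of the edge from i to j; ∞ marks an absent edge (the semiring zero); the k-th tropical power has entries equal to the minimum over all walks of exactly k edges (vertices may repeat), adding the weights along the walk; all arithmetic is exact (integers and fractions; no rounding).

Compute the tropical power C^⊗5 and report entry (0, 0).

C^⊗2:
  [8, 14, -1]
  [12, 7, 7]
  [16, 27, 7]
C^⊗3:
  [17, 12, 8]
  [10, 17, 1]
  [25, 20, 20]
C^⊗4:
  [15, 21, 6]
  [19, 14, 11]
  [23, 30, 14]
C^⊗5:
  [24, 19, 15]
  [17, 24, 8]
  [32, 27, 24]
Key observation: the optimum is the walk 0->0->1->2->1->0, with weight 9 + 5 + (-6) + 13 + 3 = 24.
Optimal value attained by: walk 0->0->1->2->1->0.
Answer: (C^⊗5)[0][0] = 24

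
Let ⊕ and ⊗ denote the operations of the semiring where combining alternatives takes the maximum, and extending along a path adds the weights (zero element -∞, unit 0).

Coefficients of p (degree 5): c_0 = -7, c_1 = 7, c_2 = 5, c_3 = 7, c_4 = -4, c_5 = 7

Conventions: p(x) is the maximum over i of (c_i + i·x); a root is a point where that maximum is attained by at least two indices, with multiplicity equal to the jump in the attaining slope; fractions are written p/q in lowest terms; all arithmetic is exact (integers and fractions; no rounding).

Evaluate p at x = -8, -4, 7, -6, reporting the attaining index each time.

p(-8) = max(-7+0·(-8)=-7, 7+1·(-8)=-1, 5+2·(-8)=-11, 7+3·(-8)=-17, -4+4·(-8)=-36, 7+5·(-8)=-33) = -1 (attained by i=1)
p(-4) = max(-7+0·(-4)=-7, 7+1·(-4)=3, 5+2·(-4)=-3, 7+3·(-4)=-5, -4+4·(-4)=-20, 7+5·(-4)=-13) = 3 (attained by i=1)
p(7) = max(-7+0·7=-7, 7+1·7=14, 5+2·7=19, 7+3·7=28, -4+4·7=24, 7+5·7=42) = 42 (attained by i=5)
p(-6) = max(-7+0·(-6)=-7, 7+1·(-6)=1, 5+2·(-6)=-7, 7+3·(-6)=-11, -4+4·(-6)=-28, 7+5·(-6)=-23) = 1 (attained by i=1)
Answer: p(-8) = -1; p(-4) = 3; p(7) = 42; p(-6) = 1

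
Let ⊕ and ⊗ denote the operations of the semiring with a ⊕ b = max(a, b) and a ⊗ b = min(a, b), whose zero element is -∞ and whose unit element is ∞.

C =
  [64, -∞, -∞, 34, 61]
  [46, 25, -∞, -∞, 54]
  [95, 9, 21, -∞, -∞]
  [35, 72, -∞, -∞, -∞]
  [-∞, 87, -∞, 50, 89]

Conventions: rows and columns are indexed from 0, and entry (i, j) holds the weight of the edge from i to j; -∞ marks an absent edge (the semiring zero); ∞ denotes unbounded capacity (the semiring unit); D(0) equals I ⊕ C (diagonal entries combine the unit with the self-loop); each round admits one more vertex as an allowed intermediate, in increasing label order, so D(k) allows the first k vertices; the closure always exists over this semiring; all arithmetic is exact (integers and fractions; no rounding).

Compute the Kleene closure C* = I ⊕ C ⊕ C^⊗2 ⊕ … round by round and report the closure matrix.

D(0):
  [∞, -∞, -∞, 34, 61]
  [46, ∞, -∞, -∞, 54]
  [95, 9, ∞, -∞, -∞]
  [35, 72, -∞, ∞, -∞]
  [-∞, 87, -∞, 50, ∞]
D(1):
  [∞, -∞, -∞, 34, 61]
  [46, ∞, -∞, 34, 54]
  [95, 9, ∞, 34, 61]
  [35, 72, -∞, ∞, 35]
  [-∞, 87, -∞, 50, ∞]
D(2):
  [∞, -∞, -∞, 34, 61]
  [46, ∞, -∞, 34, 54]
  [95, 9, ∞, 34, 61]
  [46, 72, -∞, ∞, 54]
  [46, 87, -∞, 50, ∞]
D(3):
  [∞, -∞, -∞, 34, 61]
  [46, ∞, -∞, 34, 54]
  [95, 9, ∞, 34, 61]
  [46, 72, -∞, ∞, 54]
  [46, 87, -∞, 50, ∞]
D(4):
  [∞, 34, -∞, 34, 61]
  [46, ∞, -∞, 34, 54]
  [95, 34, ∞, 34, 61]
  [46, 72, -∞, ∞, 54]
  [46, 87, -∞, 50, ∞]
D(5):
  [∞, 61, -∞, 50, 61]
  [46, ∞, -∞, 50, 54]
  [95, 61, ∞, 50, 61]
  [46, 72, -∞, ∞, 54]
  [46, 87, -∞, 50, ∞]
Answer: C* = [[∞, 61, -∞, 50, 61], [46, ∞, -∞, 50, 54], [95, 61, ∞, 50, 61], [46, 72, -∞, ∞, 54], [46, 87, -∞, 50, ∞]]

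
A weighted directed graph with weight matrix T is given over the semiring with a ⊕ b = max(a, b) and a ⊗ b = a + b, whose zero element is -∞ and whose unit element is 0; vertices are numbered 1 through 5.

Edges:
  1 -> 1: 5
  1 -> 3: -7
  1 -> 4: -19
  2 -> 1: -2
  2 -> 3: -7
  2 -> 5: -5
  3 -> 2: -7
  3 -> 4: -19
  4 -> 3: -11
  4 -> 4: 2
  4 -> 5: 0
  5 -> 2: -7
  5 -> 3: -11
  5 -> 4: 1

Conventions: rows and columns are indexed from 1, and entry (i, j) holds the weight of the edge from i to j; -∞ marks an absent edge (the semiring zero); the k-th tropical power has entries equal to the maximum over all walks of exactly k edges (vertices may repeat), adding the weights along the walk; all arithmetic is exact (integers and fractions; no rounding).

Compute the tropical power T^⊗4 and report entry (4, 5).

T^⊗2:
  [10, -14, -2, -14, -19]
  [3, -12, -9, -4, -∞]
  [-9, -∞, -14, -17, -12]
  [-∞, -7, -9, 4, 2]
  [-9, -18, -10, 3, 1]
T^⊗3:
  [15, -9, 3, -9, -14]
  [8, -16, -4, -2, -4]
  [-4, -19, -16, -11, -17]
  [-9, -5, -7, 6, 4]
  [-4, -6, -8, 5, 3]
T^⊗4:
  [20, -4, 8, -4, -9]
  [13, -11, 1, 0, -2]
  [1, -23, -11, -9, -11]
  [-4, -3, -5, 8, 6]
  [1, -4, -6, 7, 5]
Key observation: the optimum is the walk 4->4->4->4->5, with weight 2 + 2 + 2 + 0 = 6.
Optimal value attained by: walk 4->4->4->4->5.
Answer: (T^⊗4)[4][5] = 6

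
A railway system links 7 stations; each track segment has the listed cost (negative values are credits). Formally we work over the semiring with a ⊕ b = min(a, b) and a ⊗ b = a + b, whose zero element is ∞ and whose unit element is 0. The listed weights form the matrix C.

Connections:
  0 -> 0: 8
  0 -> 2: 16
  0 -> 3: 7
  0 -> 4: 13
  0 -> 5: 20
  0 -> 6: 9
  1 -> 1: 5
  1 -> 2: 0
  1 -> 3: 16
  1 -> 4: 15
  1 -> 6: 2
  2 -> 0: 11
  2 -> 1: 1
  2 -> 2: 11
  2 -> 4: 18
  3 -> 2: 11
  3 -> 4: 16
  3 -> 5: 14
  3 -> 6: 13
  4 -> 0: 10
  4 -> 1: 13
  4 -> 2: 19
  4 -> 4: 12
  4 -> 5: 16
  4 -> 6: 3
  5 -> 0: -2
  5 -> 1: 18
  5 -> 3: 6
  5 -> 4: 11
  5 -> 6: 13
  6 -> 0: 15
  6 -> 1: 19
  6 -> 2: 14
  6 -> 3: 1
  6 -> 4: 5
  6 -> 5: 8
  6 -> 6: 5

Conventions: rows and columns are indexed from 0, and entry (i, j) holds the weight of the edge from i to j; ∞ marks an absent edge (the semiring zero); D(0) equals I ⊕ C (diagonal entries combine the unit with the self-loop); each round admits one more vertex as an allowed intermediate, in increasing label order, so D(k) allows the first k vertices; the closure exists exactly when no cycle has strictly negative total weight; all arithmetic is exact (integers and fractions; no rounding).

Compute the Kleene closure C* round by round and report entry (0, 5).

D(0):
  [0, ∞, 16, 7, 13, 20, 9]
  [∞, 0, 0, 16, 15, ∞, 2]
  [11, 1, 0, ∞, 18, ∞, ∞]
  [∞, ∞, 11, 0, 16, 14, 13]
  [10, 13, 19, ∞, 0, 16, 3]
  [-2, 18, ∞, 6, 11, 0, 13]
  [15, 19, 14, 1, 5, 8, 0]
D(1):
  [0, ∞, 16, 7, 13, 20, 9]
  [∞, 0, 0, 16, 15, ∞, 2]
  [11, 1, 0, 18, 18, 31, 20]
  [∞, ∞, 11, 0, 16, 14, 13]
  [10, 13, 19, 17, 0, 16, 3]
  [-2, 18, 14, 5, 11, 0, 7]
  [15, 19, 14, 1, 5, 8, 0]
D(2):
  [0, ∞, 16, 7, 13, 20, 9]
  [∞, 0, 0, 16, 15, ∞, 2]
  [11, 1, 0, 17, 16, 31, 3]
  [∞, ∞, 11, 0, 16, 14, 13]
  [10, 13, 13, 17, 0, 16, 3]
  [-2, 18, 14, 5, 11, 0, 7]
  [15, 19, 14, 1, 5, 8, 0]
D(3):
  [0, 17, 16, 7, 13, 20, 9]
  [11, 0, 0, 16, 15, 31, 2]
  [11, 1, 0, 17, 16, 31, 3]
  [22, 12, 11, 0, 16, 14, 13]
  [10, 13, 13, 17, 0, 16, 3]
  [-2, 15, 14, 5, 11, 0, 7]
  [15, 15, 14, 1, 5, 8, 0]
D(4):
  [0, 17, 16, 7, 13, 20, 9]
  [11, 0, 0, 16, 15, 30, 2]
  [11, 1, 0, 17, 16, 31, 3]
  [22, 12, 11, 0, 16, 14, 13]
  [10, 13, 13, 17, 0, 16, 3]
  [-2, 15, 14, 5, 11, 0, 7]
  [15, 13, 12, 1, 5, 8, 0]
D(5):
  [0, 17, 16, 7, 13, 20, 9]
  [11, 0, 0, 16, 15, 30, 2]
  [11, 1, 0, 17, 16, 31, 3]
  [22, 12, 11, 0, 16, 14, 13]
  [10, 13, 13, 17, 0, 16, 3]
  [-2, 15, 14, 5, 11, 0, 7]
  [15, 13, 12, 1, 5, 8, 0]
D(6):
  [0, 17, 16, 7, 13, 20, 9]
  [11, 0, 0, 16, 15, 30, 2]
  [11, 1, 0, 17, 16, 31, 3]
  [12, 12, 11, 0, 16, 14, 13]
  [10, 13, 13, 17, 0, 16, 3]
  [-2, 15, 14, 5, 11, 0, 7]
  [6, 13, 12, 1, 5, 8, 0]
D(7):
  [0, 17, 16, 7, 13, 17, 9]
  [8, 0, 0, 3, 7, 10, 2]
  [9, 1, 0, 4, 8, 11, 3]
  [12, 12, 11, 0, 16, 14, 13]
  [9, 13, 13, 4, 0, 11, 3]
  [-2, 15, 14, 5, 11, 0, 7]
  [6, 13, 12, 1, 5, 8, 0]
Answer: C*[0][5] = 17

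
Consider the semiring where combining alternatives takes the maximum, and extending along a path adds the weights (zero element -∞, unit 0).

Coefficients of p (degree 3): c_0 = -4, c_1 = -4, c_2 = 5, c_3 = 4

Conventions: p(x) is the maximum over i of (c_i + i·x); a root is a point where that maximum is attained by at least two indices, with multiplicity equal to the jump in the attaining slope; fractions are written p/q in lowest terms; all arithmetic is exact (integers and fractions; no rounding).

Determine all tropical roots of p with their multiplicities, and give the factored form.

hull edge (i=0, c=-4) to (i=2, c=5): slope 9/2, span 2
hull edge (i=2, c=5) to (i=3, c=4): slope -1, span 1
Factored form: p(x) = 4 ⊗ (x ⊕ (-9/2)) ⊗ (x ⊕ (-9/2)) ⊗ (x ⊕ 1)
Answer: roots = -9/2 (mult 2), 1 (mult 1)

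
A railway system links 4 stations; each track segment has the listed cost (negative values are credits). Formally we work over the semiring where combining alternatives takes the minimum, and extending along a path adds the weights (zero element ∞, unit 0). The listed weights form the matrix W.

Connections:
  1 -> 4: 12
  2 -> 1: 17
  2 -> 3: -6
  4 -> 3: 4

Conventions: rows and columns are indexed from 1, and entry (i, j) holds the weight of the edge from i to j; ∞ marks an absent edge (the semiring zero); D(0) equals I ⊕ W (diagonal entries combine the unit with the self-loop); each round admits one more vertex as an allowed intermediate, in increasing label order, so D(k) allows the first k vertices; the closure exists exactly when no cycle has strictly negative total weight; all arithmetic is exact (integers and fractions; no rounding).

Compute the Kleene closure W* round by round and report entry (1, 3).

D(0):
  [0, ∞, ∞, 12]
  [17, 0, -6, ∞]
  [∞, ∞, 0, ∞]
  [∞, ∞, 4, 0]
D(1):
  [0, ∞, ∞, 12]
  [17, 0, -6, 29]
  [∞, ∞, 0, ∞]
  [∞, ∞, 4, 0]
D(2):
  [0, ∞, ∞, 12]
  [17, 0, -6, 29]
  [∞, ∞, 0, ∞]
  [∞, ∞, 4, 0]
D(3):
  [0, ∞, ∞, 12]
  [17, 0, -6, 29]
  [∞, ∞, 0, ∞]
  [∞, ∞, 4, 0]
D(4):
  [0, ∞, 16, 12]
  [17, 0, -6, 29]
  [∞, ∞, 0, ∞]
  [∞, ∞, 4, 0]
Answer: W*[1][3] = 16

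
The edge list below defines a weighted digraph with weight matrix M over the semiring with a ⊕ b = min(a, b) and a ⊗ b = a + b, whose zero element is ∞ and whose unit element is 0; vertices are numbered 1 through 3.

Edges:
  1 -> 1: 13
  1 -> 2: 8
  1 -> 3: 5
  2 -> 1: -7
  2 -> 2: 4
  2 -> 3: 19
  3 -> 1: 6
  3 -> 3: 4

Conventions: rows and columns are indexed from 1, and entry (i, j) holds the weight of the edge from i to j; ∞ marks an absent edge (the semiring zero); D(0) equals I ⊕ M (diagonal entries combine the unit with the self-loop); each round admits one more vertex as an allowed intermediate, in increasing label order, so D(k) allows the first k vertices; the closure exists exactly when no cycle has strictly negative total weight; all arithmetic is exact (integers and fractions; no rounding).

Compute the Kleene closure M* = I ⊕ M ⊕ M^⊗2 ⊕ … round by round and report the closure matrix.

D(0):
  [0, 8, 5]
  [-7, 0, 19]
  [6, ∞, 0]
D(1):
  [0, 8, 5]
  [-7, 0, -2]
  [6, 14, 0]
D(2):
  [0, 8, 5]
  [-7, 0, -2]
  [6, 14, 0]
D(3):
  [0, 8, 5]
  [-7, 0, -2]
  [6, 14, 0]
Answer: M* = [[0, 8, 5], [-7, 0, -2], [6, 14, 0]]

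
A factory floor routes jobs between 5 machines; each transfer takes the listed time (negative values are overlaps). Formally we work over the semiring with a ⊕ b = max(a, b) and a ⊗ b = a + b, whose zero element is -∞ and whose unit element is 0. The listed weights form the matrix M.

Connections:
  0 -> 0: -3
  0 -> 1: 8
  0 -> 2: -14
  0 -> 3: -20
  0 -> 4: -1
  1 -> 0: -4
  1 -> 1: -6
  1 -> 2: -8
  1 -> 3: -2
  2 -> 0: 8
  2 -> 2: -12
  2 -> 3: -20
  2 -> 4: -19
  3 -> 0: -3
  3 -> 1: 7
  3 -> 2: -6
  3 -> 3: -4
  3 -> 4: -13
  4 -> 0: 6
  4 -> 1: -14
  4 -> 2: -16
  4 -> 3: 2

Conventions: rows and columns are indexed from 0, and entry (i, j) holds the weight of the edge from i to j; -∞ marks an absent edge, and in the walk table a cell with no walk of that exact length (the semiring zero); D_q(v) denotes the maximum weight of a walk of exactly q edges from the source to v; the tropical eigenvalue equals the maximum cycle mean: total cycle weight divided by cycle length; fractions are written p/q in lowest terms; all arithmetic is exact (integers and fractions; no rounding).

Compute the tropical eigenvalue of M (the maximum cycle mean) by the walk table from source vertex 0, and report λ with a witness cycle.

q=0: [0, -∞, -∞, -∞, -∞]
q=1: [-3, 8, -14, -20, -1]
q=2: [5, 5, 0, 6, -4]
q=3: [8, 13, 0, 3, 4]
q=4: [10, 16, 5, 11, 7]
q=5: [13, 18, 8, 14, 9]
Optimal cycle mean attained by: cycle 0->1->2->0, total 8 + (-8) + 8, length 3.
Answer: λ = 8/3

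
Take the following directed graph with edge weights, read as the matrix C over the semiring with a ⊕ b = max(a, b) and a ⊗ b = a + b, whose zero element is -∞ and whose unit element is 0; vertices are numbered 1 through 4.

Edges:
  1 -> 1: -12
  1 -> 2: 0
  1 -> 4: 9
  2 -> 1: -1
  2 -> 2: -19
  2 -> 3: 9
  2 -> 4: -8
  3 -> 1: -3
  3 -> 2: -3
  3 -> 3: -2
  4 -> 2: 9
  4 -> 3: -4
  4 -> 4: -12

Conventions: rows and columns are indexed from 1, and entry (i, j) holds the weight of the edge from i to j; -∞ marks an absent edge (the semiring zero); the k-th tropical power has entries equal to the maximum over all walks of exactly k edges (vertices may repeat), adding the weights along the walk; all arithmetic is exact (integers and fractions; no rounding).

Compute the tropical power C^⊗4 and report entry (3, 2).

C^⊗2:
  [-1, 18, 9, -3]
  [6, 6, 7, 8]
  [-4, -3, 6, 6]
  [8, -3, 18, 1]
C^⊗3:
  [17, 6, 27, 10]
  [5, 17, 15, 15]
  [3, 15, 6, 5]
  [15, 15, 16, 17]
C^⊗4:
  [24, 24, 25, 26]
  [16, 24, 26, 14]
  [14, 14, 24, 12]
  [14, 26, 24, 24]
Key observation: the optimum is the walk 3->2->1->4->2, with weight (-3) + (-1) + 9 + 9 = 14.
Optimal value attained by: walk 3->2->1->4->2.
Answer: (C^⊗4)[3][2] = 14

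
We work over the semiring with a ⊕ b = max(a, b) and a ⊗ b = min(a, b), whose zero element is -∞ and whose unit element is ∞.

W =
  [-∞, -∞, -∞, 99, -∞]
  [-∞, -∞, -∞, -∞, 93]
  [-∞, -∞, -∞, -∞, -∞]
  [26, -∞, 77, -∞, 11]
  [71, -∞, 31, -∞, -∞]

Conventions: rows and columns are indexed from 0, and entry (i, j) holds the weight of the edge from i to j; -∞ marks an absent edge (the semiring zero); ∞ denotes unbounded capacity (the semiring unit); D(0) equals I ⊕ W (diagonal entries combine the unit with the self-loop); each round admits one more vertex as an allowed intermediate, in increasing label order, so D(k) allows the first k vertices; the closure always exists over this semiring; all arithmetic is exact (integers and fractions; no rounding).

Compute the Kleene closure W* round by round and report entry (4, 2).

D(0):
  [∞, -∞, -∞, 99, -∞]
  [-∞, ∞, -∞, -∞, 93]
  [-∞, -∞, ∞, -∞, -∞]
  [26, -∞, 77, ∞, 11]
  [71, -∞, 31, -∞, ∞]
D(1):
  [∞, -∞, -∞, 99, -∞]
  [-∞, ∞, -∞, -∞, 93]
  [-∞, -∞, ∞, -∞, -∞]
  [26, -∞, 77, ∞, 11]
  [71, -∞, 31, 71, ∞]
D(2):
  [∞, -∞, -∞, 99, -∞]
  [-∞, ∞, -∞, -∞, 93]
  [-∞, -∞, ∞, -∞, -∞]
  [26, -∞, 77, ∞, 11]
  [71, -∞, 31, 71, ∞]
D(3):
  [∞, -∞, -∞, 99, -∞]
  [-∞, ∞, -∞, -∞, 93]
  [-∞, -∞, ∞, -∞, -∞]
  [26, -∞, 77, ∞, 11]
  [71, -∞, 31, 71, ∞]
D(4):
  [∞, -∞, 77, 99, 11]
  [-∞, ∞, -∞, -∞, 93]
  [-∞, -∞, ∞, -∞, -∞]
  [26, -∞, 77, ∞, 11]
  [71, -∞, 71, 71, ∞]
D(5):
  [∞, -∞, 77, 99, 11]
  [71, ∞, 71, 71, 93]
  [-∞, -∞, ∞, -∞, -∞]
  [26, -∞, 77, ∞, 11]
  [71, -∞, 71, 71, ∞]
Answer: W*[4][2] = 71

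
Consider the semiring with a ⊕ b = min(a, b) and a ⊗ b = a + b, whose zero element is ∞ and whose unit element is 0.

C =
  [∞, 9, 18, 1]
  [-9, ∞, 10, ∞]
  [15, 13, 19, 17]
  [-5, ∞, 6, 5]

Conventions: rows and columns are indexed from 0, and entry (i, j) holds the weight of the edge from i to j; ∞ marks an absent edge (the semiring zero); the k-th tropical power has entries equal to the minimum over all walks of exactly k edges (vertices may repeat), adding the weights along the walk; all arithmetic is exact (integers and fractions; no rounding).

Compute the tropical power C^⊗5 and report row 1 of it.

C^⊗2:
  [-4, 31, 7, 6]
  [25, 0, 9, -8]
  [4, 24, 23, 16]
  [0, 4, 11, -4]
C^⊗3:
  [1, 5, 12, -3]
  [-13, 22, -2, -3]
  [11, 13, 22, 5]
  [-9, 9, 2, 1]
C^⊗4:
  [-8, 10, 3, 2]
  [-8, -4, 3, -12]
  [0, 20, 11, 10]
  [-4, 0, 7, -8]
C^⊗5:
  [-3, 1, 8, -7]
  [-17, 1, -6, -7]
  [5, 9, 16, 1]
  [-13, 5, -2, -3]
Answer: row 1 of C^⊗5 = [-17, 1, -6, -7]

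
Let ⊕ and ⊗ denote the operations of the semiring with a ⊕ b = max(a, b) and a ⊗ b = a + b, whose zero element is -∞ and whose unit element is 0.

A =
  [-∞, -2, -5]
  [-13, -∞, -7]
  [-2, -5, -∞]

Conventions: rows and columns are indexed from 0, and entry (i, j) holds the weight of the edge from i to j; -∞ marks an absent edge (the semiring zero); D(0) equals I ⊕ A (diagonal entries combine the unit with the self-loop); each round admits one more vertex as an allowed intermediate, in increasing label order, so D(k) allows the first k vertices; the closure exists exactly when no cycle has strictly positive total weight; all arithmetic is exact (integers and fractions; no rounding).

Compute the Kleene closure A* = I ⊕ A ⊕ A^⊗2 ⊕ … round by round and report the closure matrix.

D(0):
  [0, -2, -5]
  [-13, 0, -7]
  [-2, -5, 0]
D(1):
  [0, -2, -5]
  [-13, 0, -7]
  [-2, -4, 0]
D(2):
  [0, -2, -5]
  [-13, 0, -7]
  [-2, -4, 0]
D(3):
  [0, -2, -5]
  [-9, 0, -7]
  [-2, -4, 0]
Answer: A* = [[0, -2, -5], [-9, 0, -7], [-2, -4, 0]]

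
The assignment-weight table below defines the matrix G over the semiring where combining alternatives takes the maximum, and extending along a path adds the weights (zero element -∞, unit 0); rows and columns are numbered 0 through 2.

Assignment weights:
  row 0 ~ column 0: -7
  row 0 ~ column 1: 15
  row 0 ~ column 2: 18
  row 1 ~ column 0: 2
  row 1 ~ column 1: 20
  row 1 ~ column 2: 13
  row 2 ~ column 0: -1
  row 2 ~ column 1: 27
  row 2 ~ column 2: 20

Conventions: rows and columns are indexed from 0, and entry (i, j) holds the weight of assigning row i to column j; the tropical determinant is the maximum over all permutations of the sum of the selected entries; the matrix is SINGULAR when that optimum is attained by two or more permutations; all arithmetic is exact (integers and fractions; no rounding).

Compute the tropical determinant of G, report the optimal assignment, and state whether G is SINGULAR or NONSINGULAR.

σ = (0, 1, 2): (-7) + 20 + 20 = 33
σ = (0, 2, 1): (-7) + 13 + 27 = 33
σ = (1, 0, 2): 15 + 2 + 20 = 37
σ = (1, 2, 0): 15 + 13 + (-1) = 27
σ = (2, 0, 1): 18 + 2 + 27 = 47
σ = (2, 1, 0): 18 + 20 + (-1) = 37
Optimal value attained by: σ = (2, 0, 1).
Answer: det⊕(G) = 47; verdict: NONSINGULAR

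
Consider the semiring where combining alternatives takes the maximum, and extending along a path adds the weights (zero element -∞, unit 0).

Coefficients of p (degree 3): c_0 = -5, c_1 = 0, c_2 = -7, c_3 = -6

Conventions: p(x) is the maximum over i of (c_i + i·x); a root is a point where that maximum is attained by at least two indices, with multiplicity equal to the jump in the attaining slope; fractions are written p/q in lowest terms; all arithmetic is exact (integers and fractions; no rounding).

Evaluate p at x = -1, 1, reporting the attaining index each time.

p(-1) = max(-5+0·(-1)=-5, 0+1·(-1)=-1, -7+2·(-1)=-9, -6+3·(-1)=-9) = -1 (attained by i=1)
p(1) = max(-5+0·1=-5, 0+1·1=1, -7+2·1=-5, -6+3·1=-3) = 1 (attained by i=1)
Answer: p(-1) = -1; p(1) = 1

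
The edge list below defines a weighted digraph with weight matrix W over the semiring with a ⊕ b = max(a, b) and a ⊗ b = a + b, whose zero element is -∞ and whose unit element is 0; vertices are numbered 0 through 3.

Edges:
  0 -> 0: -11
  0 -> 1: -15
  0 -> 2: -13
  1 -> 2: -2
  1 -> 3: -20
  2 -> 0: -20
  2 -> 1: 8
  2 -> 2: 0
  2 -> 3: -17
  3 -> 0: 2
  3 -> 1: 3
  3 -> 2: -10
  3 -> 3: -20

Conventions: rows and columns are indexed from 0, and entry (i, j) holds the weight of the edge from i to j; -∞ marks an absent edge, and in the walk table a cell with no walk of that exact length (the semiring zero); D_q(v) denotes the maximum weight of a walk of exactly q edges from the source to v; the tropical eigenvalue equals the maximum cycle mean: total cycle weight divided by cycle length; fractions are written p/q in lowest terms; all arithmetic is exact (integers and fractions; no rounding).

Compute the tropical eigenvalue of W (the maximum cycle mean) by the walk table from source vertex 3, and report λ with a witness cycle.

q=0: [-∞, -∞, -∞, 0]
q=1: [2, 3, -10, -20]
q=2: [-9, -2, 1, -17]
q=3: [-15, 9, 1, -16]
q=4: [-14, 9, 7, -11]
Optimal cycle mean attained by: cycle 1->2->1, total (-2) + 8, length 2.
Answer: λ = 3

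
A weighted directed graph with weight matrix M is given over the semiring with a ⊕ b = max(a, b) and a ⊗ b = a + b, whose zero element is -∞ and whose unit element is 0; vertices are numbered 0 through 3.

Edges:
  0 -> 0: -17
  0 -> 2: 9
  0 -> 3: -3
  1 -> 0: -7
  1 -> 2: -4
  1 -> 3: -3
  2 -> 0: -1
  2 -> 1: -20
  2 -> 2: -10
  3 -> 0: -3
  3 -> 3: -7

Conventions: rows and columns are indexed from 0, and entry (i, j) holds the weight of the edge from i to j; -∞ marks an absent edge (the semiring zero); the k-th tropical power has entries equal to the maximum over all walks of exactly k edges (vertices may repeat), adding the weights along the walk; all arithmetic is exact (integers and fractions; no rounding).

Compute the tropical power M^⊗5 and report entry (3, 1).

M^⊗2:
  [8, -11, -1, -10]
  [-5, -24, 2, -10]
  [-11, -30, 8, -4]
  [-10, -∞, 6, -6]
M^⊗3:
  [-2, -21, 17, 5]
  [1, -18, 4, -8]
  [7, -12, -2, -11]
  [5, -14, -1, -13]
M^⊗4:
  [16, -3, 7, -2]
  [3, -16, 10, -2]
  [-3, -22, 16, 4]
  [-2, -21, 14, 2]
M^⊗5:
  [6, -13, 25, 13]
  [9, -10, 12, 0]
  [15, -4, 6, -3]
  [13, -6, 7, -5]
Key observation: the optimum is the walk 3->0->2->0->2->1, with weight (-3) + 9 + (-1) + 9 + (-20) = -6.
Optimal value attained by: walk 3->0->2->0->2->1.
Answer: (M^⊗5)[3][1] = -6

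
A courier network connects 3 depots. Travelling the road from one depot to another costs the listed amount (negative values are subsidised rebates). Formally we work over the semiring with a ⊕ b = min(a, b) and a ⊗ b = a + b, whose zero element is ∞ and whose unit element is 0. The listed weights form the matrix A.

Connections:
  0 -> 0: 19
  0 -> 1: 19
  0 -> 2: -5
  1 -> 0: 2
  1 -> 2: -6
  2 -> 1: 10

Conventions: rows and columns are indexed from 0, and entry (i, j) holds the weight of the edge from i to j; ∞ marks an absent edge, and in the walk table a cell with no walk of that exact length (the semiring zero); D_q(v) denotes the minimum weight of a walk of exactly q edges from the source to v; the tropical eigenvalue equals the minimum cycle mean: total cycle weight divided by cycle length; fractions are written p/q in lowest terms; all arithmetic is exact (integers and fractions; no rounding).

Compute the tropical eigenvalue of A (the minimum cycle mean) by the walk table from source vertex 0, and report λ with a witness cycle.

q=0: [0, ∞, ∞]
q=1: [19, 19, -5]
q=2: [21, 5, 13]
q=3: [7, 23, -1]
Optimal cycle mean attained by: cycle 1->2->1, total (-6) + 10, length 2.
Answer: λ = 2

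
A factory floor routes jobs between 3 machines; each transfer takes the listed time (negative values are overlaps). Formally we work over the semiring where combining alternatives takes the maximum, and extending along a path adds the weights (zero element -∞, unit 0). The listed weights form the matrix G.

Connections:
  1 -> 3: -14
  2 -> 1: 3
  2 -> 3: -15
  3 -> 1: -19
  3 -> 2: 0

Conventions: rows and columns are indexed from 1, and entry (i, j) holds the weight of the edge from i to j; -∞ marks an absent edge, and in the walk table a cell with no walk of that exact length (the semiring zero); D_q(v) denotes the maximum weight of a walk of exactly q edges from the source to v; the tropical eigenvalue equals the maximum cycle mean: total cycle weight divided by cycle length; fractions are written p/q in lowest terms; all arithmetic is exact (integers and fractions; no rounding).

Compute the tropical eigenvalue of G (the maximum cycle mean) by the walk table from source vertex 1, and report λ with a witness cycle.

q=0: [0, -∞, -∞]
q=1: [-∞, -∞, -14]
q=2: [-33, -14, -∞]
q=3: [-11, -∞, -29]
Optimal cycle mean attained by: cycle 1->3->2->1, total (-14) + 0 + 3, length 3.
Answer: λ = -11/3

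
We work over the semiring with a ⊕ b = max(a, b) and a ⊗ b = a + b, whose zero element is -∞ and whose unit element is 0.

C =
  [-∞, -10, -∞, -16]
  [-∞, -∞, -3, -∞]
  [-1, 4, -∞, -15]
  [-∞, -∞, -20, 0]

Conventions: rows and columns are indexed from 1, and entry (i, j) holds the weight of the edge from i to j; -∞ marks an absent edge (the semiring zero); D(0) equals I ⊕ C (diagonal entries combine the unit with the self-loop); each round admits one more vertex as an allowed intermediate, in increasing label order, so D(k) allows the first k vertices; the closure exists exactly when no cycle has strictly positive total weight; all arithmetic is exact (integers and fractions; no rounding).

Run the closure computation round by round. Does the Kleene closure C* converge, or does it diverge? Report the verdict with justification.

D(0):
  [0, -10, -∞, -16]
  [-∞, 0, -3, -∞]
  [-1, 4, 0, -15]
  [-∞, -∞, -20, 0]
D(1):
  [0, -10, -∞, -16]
  [-∞, 0, -3, -∞]
  [-1, 4, 0, -15]
  [-∞, -∞, -20, 0]
Detection: at round 2, diagonal entry (3, 3) turns strictly positive.
Key observation: the cycle 3->2->3 has total weight 4 + (-3), which is strictly positive.
Answer: DIVERGES — positive cycle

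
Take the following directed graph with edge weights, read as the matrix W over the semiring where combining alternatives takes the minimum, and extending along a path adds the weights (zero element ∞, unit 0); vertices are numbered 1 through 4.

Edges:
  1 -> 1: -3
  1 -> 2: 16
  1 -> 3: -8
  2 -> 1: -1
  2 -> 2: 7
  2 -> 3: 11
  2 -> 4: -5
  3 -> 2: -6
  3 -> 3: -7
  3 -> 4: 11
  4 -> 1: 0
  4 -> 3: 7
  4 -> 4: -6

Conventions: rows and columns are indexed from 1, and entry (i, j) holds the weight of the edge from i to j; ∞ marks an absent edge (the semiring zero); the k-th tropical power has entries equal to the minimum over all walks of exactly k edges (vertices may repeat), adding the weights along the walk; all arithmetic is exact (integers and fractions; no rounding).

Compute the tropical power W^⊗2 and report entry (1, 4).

W^⊗2:
  [-6, -14, -15, 3]
  [-5, 5, -9, -11]
  [-7, -13, -14, -11]
  [-6, 1, -8, -12]
Key observation: the optimum is the walk 1->3->4, with weight (-8) + 11 = 3.
Optimal value attained by: walk 1->3->4.
Answer: (W^⊗2)[1][4] = 3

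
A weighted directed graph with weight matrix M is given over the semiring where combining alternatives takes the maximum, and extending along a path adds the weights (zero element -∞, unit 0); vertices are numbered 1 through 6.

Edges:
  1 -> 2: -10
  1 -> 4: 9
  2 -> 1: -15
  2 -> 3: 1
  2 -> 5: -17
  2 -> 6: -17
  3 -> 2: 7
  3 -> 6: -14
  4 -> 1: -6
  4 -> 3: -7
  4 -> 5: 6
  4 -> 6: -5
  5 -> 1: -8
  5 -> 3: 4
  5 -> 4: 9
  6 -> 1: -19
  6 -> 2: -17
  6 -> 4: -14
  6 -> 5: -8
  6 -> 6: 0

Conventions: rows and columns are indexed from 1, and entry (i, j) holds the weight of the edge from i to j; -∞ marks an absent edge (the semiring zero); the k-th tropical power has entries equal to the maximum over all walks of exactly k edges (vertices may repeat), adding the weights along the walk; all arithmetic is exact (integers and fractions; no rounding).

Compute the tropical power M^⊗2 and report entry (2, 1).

M^⊗2:
  [3, -∞, 2, -∞, 15, 4]
  [-25, 8, -13, -6, -25, -13]
  [-8, -31, 8, -28, -10, -10]
  [-2, 0, 10, 15, -13, -5]
  [3, 11, 2, 1, 15, 4]
  [-16, -17, -4, 1, -8, 0]
Key observation: the optimum is the walk 2->5->1, with weight (-17) + (-8) = -25.
Optimal value attained by: walk 2->5->1.
Answer: (M^⊗2)[2][1] = -25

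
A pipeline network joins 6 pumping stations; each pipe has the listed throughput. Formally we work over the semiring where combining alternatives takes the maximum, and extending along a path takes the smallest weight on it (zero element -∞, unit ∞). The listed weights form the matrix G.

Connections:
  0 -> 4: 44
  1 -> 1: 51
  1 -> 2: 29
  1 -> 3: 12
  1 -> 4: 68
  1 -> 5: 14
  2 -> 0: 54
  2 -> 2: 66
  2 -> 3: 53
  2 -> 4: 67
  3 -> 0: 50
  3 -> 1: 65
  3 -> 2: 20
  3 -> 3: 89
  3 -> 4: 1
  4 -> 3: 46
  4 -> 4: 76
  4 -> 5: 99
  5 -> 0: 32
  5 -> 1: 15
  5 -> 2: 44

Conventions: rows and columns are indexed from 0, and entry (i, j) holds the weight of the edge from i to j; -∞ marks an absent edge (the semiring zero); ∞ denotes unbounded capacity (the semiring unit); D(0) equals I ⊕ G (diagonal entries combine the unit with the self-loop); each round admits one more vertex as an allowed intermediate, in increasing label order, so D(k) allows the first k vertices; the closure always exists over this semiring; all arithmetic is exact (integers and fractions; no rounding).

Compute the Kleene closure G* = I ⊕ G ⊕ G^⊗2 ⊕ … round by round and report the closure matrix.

D(0):
  [∞, -∞, -∞, -∞, 44, -∞]
  [-∞, ∞, 29, 12, 68, 14]
  [54, -∞, ∞, 53, 67, -∞]
  [50, 65, 20, ∞, 1, -∞]
  [-∞, -∞, -∞, 46, ∞, 99]
  [32, 15, 44, -∞, -∞, ∞]
D(1):
  [∞, -∞, -∞, -∞, 44, -∞]
  [-∞, ∞, 29, 12, 68, 14]
  [54, -∞, ∞, 53, 67, -∞]
  [50, 65, 20, ∞, 44, -∞]
  [-∞, -∞, -∞, 46, ∞, 99]
  [32, 15, 44, -∞, 32, ∞]
D(2):
  [∞, -∞, -∞, -∞, 44, -∞]
  [-∞, ∞, 29, 12, 68, 14]
  [54, -∞, ∞, 53, 67, -∞]
  [50, 65, 29, ∞, 65, 14]
  [-∞, -∞, -∞, 46, ∞, 99]
  [32, 15, 44, 12, 32, ∞]
D(3):
  [∞, -∞, -∞, -∞, 44, -∞]
  [29, ∞, 29, 29, 68, 14]
  [54, -∞, ∞, 53, 67, -∞]
  [50, 65, 29, ∞, 65, 14]
  [-∞, -∞, -∞, 46, ∞, 99]
  [44, 15, 44, 44, 44, ∞]
D(4):
  [∞, -∞, -∞, -∞, 44, -∞]
  [29, ∞, 29, 29, 68, 14]
  [54, 53, ∞, 53, 67, 14]
  [50, 65, 29, ∞, 65, 14]
  [46, 46, 29, 46, ∞, 99]
  [44, 44, 44, 44, 44, ∞]
D(5):
  [∞, 44, 29, 44, 44, 44]
  [46, ∞, 29, 46, 68, 68]
  [54, 53, ∞, 53, 67, 67]
  [50, 65, 29, ∞, 65, 65]
  [46, 46, 29, 46, ∞, 99]
  [44, 44, 44, 44, 44, ∞]
D(6):
  [∞, 44, 44, 44, 44, 44]
  [46, ∞, 44, 46, 68, 68]
  [54, 53, ∞, 53, 67, 67]
  [50, 65, 44, ∞, 65, 65]
  [46, 46, 44, 46, ∞, 99]
  [44, 44, 44, 44, 44, ∞]
Answer: G* = [[∞, 44, 44, 44, 44, 44], [46, ∞, 44, 46, 68, 68], [54, 53, ∞, 53, 67, 67], [50, 65, 44, ∞, 65, 65], [46, 46, 44, 46, ∞, 99], [44, 44, 44, 44, 44, ∞]]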